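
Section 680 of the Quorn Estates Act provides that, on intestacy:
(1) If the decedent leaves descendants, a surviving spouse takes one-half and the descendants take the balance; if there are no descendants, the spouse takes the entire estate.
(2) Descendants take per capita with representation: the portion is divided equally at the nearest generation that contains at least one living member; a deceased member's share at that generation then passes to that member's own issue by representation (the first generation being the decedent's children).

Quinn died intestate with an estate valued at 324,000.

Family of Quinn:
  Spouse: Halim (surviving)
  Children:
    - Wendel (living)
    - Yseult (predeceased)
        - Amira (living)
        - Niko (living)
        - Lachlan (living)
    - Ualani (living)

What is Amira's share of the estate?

Amira receives 18,000.

Halim takes one-half of 324,000 = 162,000. The remaining 162,000 passes to the descendants.
The descendants' portion (162,000) is divided into 3 shares of 54,000: Wendel and Ualani each take 54,000; Yseult's 54,000 share passes to Yseult's issue.
Yseult's share (54,000) is divided into 3 shares of 18,000: Amira, Niko, and Lachlan each take 18,000.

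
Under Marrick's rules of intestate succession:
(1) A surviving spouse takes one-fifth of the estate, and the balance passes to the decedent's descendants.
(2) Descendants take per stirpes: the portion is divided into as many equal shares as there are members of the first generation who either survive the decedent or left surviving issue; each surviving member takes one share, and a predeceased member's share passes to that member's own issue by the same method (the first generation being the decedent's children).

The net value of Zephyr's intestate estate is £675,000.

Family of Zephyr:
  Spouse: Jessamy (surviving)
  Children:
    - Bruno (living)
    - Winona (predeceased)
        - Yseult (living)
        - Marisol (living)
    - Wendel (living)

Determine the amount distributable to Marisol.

Jessamy takes one-fifth of £675,000 = £135,000. The remaining £540,000 passes to the descendants.
The descendants' portion (£540,000) is divided into 3 shares of £180,000: Bruno and Wendel each take £180,000; Winona's £180,000 share passes to Winona's issue.
Winona's share (£180,000) is divided into 2 shares of £90,000: Yseult and Marisol each take £90,000.

Marisol receives £90,000.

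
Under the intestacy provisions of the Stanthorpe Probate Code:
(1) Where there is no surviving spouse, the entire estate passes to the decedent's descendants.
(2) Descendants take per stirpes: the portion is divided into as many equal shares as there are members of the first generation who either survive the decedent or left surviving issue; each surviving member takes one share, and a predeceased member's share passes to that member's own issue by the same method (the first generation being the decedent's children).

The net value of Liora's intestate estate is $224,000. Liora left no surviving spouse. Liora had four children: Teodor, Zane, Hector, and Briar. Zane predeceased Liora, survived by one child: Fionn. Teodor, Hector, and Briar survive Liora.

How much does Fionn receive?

Fionn receives $56,000.

The entire $224,000 passes to the descendants.
That amount ($224,000) is divided into 4 shares of $56,000: Teodor, Hector, and Briar each take $56,000; Zane's $56,000 share passes to Zane's issue.
Zane's share ($56,000) passes entirely to Fionn.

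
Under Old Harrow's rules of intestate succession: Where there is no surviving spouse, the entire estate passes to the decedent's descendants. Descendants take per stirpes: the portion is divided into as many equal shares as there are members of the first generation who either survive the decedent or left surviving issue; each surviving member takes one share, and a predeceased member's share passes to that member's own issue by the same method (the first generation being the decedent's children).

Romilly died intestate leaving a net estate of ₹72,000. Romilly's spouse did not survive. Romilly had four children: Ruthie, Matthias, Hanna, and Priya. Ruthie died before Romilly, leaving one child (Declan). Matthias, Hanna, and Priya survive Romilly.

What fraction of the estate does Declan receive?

The entire ₹72,000 passes to the descendants.
That amount (₹72,000) is divided into 4 shares of ₹18,000: Matthias, Hanna, and Priya each take ₹18,000; Ruthie's ₹18,000 share passes to Ruthie's issue.
Ruthie's share (₹18,000) passes entirely to Declan.

Declan receives 1/4 of the estate.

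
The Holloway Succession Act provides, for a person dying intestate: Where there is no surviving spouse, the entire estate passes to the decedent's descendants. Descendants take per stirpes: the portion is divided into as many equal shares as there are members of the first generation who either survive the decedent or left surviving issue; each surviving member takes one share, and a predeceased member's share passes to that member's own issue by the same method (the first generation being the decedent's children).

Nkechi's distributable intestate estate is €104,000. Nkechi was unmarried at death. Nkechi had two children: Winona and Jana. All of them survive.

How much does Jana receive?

Jana receives €52,000.

The entire €104,000 passes to the descendants.
That amount (€104,000) is divided into 2 shares of €52,000: Winona and Jana each take €52,000.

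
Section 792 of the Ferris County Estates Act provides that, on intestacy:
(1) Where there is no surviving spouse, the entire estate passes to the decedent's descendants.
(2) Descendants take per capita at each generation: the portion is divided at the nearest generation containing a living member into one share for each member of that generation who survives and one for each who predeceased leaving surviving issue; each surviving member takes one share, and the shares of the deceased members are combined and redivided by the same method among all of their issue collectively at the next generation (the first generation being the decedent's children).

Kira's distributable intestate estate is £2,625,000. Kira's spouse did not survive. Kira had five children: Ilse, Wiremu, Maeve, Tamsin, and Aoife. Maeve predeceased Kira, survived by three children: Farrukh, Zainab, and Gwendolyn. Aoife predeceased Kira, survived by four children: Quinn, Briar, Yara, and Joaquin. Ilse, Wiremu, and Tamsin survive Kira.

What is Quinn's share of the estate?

The entire £2,625,000 passes to the descendants.
That amount (£2,625,000) is divided at the children's generation into 5 shares of £525,000. Ilse, Wiremu, and Tamsin each take £525,000. The 2 shares of the deceased (Maeve and Aoife) are combined into a pool of £1,050,000.
That pool (£1,050,000) is divided at the grandchildren's generation equally among Farrukh, Zainab, Gwendolyn, Quinn, Briar, Yara, and Joaquin: £150,000 each.

Quinn receives £150,000.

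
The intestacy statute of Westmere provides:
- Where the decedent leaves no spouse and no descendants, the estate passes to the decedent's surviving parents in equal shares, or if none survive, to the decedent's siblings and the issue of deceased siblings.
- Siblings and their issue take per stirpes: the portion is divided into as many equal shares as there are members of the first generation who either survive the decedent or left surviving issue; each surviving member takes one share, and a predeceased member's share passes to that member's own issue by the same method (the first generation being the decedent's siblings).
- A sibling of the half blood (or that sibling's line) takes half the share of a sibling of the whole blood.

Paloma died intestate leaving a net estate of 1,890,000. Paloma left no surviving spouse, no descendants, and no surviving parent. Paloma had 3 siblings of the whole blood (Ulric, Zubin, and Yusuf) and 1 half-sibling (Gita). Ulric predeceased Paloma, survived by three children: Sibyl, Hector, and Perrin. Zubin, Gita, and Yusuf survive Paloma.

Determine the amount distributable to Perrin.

The entire 1,890,000 passes to the siblings and their issue.
Counting each half-blood sibling's line as half a unit, there are 7/2 units in 1,890,000, so one unit is 540,000. Whole-blood lines (Ulric, Zubin, and Yusuf) take 540,000 each; half-blood lines (Gita) take 270,000 each.
Ulric's share (540,000) is divided into 3 shares of 180,000: Sibyl, Hector, and Perrin each take 180,000.

Perrin receives 180,000.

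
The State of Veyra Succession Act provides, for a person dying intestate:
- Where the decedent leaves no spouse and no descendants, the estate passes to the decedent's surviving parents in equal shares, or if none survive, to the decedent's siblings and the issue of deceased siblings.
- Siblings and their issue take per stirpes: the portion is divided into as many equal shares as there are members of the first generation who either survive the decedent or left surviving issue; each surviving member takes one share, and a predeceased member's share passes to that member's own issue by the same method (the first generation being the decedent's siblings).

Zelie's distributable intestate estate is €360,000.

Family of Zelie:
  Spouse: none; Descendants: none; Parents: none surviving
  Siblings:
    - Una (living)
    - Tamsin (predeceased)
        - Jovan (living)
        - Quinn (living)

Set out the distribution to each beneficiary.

The entire €360,000 passes to the siblings and their issue.
That amount (€360,000) is divided into 2 shares of €180,000: Una takes €180,000; Tamsin's €180,000 share passes to Tamsin's issue.
Tamsin's share (€180,000) is divided into 2 shares of €90,000: Jovan and Quinn each take €90,000.

Una: €180,000; Jovan: €90,000; Quinn: €90,000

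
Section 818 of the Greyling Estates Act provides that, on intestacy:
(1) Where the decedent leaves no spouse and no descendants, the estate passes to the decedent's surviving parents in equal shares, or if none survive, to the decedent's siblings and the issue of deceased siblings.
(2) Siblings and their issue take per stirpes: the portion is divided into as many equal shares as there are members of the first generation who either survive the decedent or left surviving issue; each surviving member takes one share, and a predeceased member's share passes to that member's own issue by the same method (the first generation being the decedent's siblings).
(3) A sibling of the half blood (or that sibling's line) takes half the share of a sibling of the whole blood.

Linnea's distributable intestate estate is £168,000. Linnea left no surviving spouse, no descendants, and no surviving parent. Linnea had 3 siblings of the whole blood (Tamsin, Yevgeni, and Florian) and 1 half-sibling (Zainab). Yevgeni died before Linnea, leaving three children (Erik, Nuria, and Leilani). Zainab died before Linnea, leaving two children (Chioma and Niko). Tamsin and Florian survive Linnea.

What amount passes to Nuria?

The entire £168,000 passes to the siblings and their issue.
Counting each half-blood sibling's line as half a unit, there are 7/2 units in £168,000, so one unit is £48,000. Whole-blood lines (Tamsin, Yevgeni, and Florian) take £48,000 each; half-blood lines (Zainab) take £24,000 each.
Yevgeni's share (£48,000) is divided into 3 shares of £16,000: Erik, Nuria, and Leilani each take £16,000.
Zainab's share (£24,000) is divided into 2 shares of £12,000: Chioma and Niko each take £12,000.

Nuria receives £16,000.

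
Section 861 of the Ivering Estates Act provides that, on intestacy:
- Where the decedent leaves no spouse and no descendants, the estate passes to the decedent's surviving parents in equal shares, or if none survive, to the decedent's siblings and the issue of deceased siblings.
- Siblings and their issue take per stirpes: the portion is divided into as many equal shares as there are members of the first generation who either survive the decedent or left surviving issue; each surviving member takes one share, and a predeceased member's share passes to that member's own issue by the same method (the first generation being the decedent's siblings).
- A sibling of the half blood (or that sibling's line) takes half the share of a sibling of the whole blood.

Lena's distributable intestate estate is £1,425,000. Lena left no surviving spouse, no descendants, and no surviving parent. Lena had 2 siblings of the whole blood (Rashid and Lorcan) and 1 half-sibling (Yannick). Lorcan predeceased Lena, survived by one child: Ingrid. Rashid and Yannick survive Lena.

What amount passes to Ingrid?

The entire £1,425,000 passes to the siblings and their issue.
Counting each half-blood sibling's line as half a unit, there are 5/2 units in £1,425,000, so one unit is £570,000. Whole-blood lines (Rashid and Lorcan) take £570,000 each; half-blood lines (Yannick) take £285,000 each.
Lorcan's share (£570,000) passes entirely to Ingrid.

Ingrid receives £570,000.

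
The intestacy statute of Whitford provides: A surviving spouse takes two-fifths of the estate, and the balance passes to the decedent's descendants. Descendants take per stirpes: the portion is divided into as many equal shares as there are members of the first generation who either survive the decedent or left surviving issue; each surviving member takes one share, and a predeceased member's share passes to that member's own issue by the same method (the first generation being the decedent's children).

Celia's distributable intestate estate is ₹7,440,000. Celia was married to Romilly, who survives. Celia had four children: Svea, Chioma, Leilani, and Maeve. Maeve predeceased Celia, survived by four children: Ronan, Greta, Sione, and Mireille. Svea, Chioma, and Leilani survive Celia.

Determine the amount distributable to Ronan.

Ronan receives ₹279,000.

Romilly takes two-fifths of ₹7,440,000 = ₹2,976,000. The remaining ₹4,464,000 passes to the descendants.
The descendants' portion (₹4,464,000) is divided into 4 shares of ₹1,116,000: Svea, Chioma, and Leilani each take ₹1,116,000; Maeve's ₹1,116,000 share passes to Maeve's issue.
Maeve's share (₹1,116,000) is divided into 4 shares of ₹279,000: Ronan, Greta, Sione, and Mireille each take ₹279,000.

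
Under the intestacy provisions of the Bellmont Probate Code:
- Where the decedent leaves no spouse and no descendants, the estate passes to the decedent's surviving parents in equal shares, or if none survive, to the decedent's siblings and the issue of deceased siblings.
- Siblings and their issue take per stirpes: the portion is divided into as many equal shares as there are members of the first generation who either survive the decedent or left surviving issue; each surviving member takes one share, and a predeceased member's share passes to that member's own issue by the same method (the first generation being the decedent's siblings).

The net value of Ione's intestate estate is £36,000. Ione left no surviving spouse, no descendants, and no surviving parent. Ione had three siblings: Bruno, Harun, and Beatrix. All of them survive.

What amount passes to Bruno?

The entire £36,000 passes to the siblings and their issue.
That amount (£36,000) is divided into 3 shares of £12,000: Bruno, Harun, and Beatrix each take £12,000.

Bruno receives £12,000.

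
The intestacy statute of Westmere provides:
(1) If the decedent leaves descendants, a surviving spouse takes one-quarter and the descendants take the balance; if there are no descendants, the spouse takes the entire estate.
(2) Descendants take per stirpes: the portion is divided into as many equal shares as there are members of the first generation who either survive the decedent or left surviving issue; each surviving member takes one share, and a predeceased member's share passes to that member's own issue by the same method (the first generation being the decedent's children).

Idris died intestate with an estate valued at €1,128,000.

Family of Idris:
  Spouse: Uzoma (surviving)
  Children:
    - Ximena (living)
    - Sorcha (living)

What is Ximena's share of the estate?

Ximena receives €423,000.

Uzoma takes one-quarter of €1,128,000 = €282,000. The remaining €846,000 passes to the descendants.
The descendants' portion (€846,000) is divided into 2 shares of €423,000: Ximena and Sorcha each take €423,000.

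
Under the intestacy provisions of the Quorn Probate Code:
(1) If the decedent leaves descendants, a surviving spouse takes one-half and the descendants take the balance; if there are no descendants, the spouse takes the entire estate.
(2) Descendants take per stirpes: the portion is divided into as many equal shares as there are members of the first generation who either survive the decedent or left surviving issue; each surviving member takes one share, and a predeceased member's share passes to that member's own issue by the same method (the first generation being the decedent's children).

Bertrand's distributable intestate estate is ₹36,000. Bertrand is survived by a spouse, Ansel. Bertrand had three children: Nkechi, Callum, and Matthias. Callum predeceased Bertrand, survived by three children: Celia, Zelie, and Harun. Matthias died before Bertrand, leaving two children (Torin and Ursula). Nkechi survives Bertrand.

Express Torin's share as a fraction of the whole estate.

Ansel takes one-half of ₹36,000 = ₹18,000. The remaining ₹18,000 passes to the descendants.
The descendants' portion (₹18,000) is divided into 3 shares of ₹6,000: Nkechi takes ₹6,000; Callum's ₹6,000 share passes to Callum's issue; Matthias's ₹6,000 share passes to Matthias's issue.
Callum's share (₹6,000) is divided into 3 shares of ₹2,000: Celia, Zelie, and Harun each take ₹2,000.
Matthias's share (₹6,000) is divided into 2 shares of ₹3,000: Torin and Ursula each take ₹3,000.

Torin receives 1/12 of the estate.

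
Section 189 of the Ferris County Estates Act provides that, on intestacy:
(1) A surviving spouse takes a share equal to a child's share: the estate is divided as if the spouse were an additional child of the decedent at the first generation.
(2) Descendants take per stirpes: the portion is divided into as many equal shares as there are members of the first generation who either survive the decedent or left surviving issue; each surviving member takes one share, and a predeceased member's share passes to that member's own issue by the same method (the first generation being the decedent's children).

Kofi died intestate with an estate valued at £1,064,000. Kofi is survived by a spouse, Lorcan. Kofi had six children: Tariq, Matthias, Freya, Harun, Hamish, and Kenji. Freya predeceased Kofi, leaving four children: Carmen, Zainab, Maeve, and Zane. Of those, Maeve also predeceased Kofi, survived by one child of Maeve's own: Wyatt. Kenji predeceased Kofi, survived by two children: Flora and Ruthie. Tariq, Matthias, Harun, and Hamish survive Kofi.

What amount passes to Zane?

The spouse counts as an additional share at the children's level, so there are 7 primary shares of £152,000. Lorcan takes one such share (£152,000).
The children's combined portion (£912,000) is divided into 6 shares of £152,000: Tariq, Matthias, Harun, and Hamish each take £152,000; Freya's £152,000 share passes to Freya's issue; Kenji's £152,000 share passes to Kenji's issue.
Freya's share (£152,000) is divided into 4 shares of £38,000: Carmen, Zainab, and Zane each take £38,000; Maeve's £38,000 share passes to Maeve's issue.
Maeve's share (£38,000) passes entirely to Wyatt.
Kenji's share (£152,000) is divided into 2 shares of £76,000: Flora and Ruthie each take £76,000.

Zane receives £38,000.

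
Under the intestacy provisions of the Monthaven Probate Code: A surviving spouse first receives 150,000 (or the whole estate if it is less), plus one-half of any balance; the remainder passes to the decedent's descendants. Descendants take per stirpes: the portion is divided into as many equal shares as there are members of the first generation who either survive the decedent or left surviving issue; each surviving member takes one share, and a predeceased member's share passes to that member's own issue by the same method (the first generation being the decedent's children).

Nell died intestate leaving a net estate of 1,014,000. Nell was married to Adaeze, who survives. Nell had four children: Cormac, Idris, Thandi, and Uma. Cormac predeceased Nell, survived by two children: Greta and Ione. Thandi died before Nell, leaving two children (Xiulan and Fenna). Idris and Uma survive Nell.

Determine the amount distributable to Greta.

Greta receives 54,000.

Adaeze first takes 150,000, leaving a balance of 864,000. Adaeze then takes one-half of the balance (432,000), for a total of 582,000. The remaining 432,000 passes to the descendants.
The descendants' portion (432,000) is divided into 4 shares of 108,000: Idris and Uma each take 108,000; Cormac's 108,000 share passes to Cormac's issue; Thandi's 108,000 share passes to Thandi's issue.
Cormac's share (108,000) is divided into 2 shares of 54,000: Greta and Ione each take 54,000.
Thandi's share (108,000) is divided into 2 shares of 54,000: Xiulan and Fenna each take 54,000.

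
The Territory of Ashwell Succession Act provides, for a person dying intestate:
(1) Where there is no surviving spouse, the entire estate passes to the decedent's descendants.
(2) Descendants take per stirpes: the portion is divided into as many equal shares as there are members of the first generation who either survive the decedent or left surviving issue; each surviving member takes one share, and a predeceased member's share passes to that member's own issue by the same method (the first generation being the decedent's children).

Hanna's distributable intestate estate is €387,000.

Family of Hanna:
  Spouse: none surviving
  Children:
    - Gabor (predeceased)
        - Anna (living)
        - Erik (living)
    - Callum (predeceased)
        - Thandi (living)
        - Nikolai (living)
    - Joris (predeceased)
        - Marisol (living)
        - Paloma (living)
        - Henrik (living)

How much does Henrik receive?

Henrik receives €43,000.

The entire €387,000 passes to the descendants.
That amount (€387,000) is divided into 3 shares of €129,000: Gabor's €129,000 share passes to Gabor's issue; Callum's €129,000 share passes to Callum's issue; Joris's €129,000 share passes to Joris's issue.
Gabor's share (€129,000) is divided into 2 shares of €64,500: Anna and Erik each take €64,500.
Callum's share (€129,000) is divided into 2 shares of €64,500: Thandi and Nikolai each take €64,500.
Joris's share (€129,000) is divided into 3 shares of €43,000: Marisol, Paloma, and Henrik each take €43,000.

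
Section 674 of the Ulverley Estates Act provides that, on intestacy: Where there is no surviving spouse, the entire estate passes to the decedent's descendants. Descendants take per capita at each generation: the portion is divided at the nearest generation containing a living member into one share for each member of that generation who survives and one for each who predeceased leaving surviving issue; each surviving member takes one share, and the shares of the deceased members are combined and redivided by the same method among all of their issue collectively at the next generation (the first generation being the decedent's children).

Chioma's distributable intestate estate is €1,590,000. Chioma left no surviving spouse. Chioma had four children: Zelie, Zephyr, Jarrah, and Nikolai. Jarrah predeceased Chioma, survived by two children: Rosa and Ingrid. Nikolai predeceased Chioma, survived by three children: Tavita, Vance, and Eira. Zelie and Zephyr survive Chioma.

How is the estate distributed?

Zelie: €397,500; Zephyr: €397,500; Rosa: €159,000; Ingrid: €159,000; Tavita: €159,000; Vance: €159,000; Eira: €159,000

The entire €1,590,000 passes to the descendants.
That amount (€1,590,000) is divided at the children's generation into 4 shares of €397,500. Zelie and Zephyr each take €397,500. The 2 shares of the deceased (Jarrah and Nikolai) are combined into a pool of €795,000.
That pool (€795,000) is divided at the grandchildren's generation equally among Rosa, Ingrid, Tavita, Vance, and Eira: €159,000 each.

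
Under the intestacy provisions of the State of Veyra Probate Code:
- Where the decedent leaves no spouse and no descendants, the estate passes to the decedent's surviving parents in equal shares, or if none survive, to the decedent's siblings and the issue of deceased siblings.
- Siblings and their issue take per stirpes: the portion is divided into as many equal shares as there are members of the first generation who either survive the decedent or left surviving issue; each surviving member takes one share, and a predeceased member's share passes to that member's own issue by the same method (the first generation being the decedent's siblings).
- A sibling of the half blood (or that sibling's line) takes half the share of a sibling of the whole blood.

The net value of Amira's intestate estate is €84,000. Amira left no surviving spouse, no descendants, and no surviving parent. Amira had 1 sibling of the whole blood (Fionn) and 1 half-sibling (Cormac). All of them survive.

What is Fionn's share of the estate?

Fionn receives €56,000.

The entire €84,000 passes to the siblings and their issue.
Counting each half-blood sibling's line as half a unit, there are 3/2 units in €84,000, so one unit is €56,000. Whole-blood lines (Fionn) take €56,000 each; half-blood lines (Cormac) take €28,000 each.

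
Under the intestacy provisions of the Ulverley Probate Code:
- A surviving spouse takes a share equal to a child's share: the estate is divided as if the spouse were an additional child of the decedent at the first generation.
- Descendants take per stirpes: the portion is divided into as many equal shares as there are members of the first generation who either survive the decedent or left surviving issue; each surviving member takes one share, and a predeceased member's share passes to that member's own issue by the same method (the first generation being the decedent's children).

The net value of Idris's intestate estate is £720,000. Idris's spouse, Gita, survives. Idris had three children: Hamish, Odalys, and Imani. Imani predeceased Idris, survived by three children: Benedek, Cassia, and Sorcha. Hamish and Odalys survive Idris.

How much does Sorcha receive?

The spouse counts as an additional share at the children's level, so there are 4 primary shares of £180,000. Gita takes one such share (£180,000).
The children's combined portion (£540,000) is divided into 3 shares of £180,000: Hamish and Odalys each take £180,000; Imani's £180,000 share passes to Imani's issue.
Imani's share (£180,000) is divided into 3 shares of £60,000: Benedek, Cassia, and Sorcha each take £60,000.

Sorcha receives £60,000.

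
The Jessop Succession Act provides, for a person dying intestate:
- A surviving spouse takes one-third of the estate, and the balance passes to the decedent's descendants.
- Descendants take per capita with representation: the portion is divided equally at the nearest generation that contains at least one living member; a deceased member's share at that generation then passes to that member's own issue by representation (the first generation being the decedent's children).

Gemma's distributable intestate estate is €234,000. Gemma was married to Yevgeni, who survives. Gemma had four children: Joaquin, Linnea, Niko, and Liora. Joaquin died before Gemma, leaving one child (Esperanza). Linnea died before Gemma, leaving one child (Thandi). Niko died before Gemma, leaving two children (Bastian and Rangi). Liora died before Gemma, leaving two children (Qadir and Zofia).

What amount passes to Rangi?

Rangi receives €26,000.

Yevgeni takes one-third of €234,000 = €78,000. The remaining €156,000 passes to the descendants.
No child survives, so the initial division is made at the grandchildren's generation.
The descendants' portion (€156,000) is divided into 6 shares of €26,000: Esperanza, Thandi, Bastian, Rangi, Qadir, and Zofia each take €26,000.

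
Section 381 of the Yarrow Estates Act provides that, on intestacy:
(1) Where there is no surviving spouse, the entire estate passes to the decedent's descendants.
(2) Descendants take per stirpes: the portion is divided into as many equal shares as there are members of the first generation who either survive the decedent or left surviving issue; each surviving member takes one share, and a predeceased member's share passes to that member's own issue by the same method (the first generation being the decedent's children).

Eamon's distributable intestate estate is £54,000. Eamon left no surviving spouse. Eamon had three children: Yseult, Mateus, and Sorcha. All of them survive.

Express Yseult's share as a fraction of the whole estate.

The entire £54,000 passes to the descendants.
That amount (£54,000) is divided into 3 shares of £18,000: Yseult, Mateus, and Sorcha each take £18,000.

Yseult receives 1/3 of the estate.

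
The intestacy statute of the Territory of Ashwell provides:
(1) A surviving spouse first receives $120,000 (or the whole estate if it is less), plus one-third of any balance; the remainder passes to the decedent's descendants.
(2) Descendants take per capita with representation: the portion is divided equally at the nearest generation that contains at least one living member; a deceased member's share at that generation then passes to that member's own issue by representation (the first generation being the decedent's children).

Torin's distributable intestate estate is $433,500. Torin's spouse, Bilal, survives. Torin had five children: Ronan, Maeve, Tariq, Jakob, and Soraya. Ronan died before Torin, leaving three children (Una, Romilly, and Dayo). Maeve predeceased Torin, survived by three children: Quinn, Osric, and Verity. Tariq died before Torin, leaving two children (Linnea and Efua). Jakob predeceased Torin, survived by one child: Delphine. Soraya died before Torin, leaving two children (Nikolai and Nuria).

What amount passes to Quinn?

Bilal first takes $120,000, leaving a balance of $313,500. Bilal then takes one-third of the balance ($104,500), for a total of $224,500. The remaining $209,000 passes to the descendants.
No child survives, so the initial division is made at the grandchildren's generation.
The descendants' portion ($209,000) is divided into 11 shares of $19,000: Una, Romilly, Dayo, Quinn, Osric, Verity, Linnea, Efua, Delphine, Nikolai, and Nuria each take $19,000.

Quinn receives $19,000.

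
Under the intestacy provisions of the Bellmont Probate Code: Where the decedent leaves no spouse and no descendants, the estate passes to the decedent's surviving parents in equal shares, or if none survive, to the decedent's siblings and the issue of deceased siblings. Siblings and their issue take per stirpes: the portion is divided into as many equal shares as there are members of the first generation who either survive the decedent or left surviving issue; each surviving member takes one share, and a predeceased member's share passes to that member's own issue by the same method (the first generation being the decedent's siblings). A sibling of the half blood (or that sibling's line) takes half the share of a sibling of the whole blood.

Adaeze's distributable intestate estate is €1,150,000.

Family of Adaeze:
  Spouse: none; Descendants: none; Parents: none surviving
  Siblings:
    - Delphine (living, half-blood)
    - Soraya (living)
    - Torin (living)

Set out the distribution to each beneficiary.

Delphine: €230,000; Soraya: €460,000; Torin: €460,000

The entire €1,150,000 passes to the siblings and their issue.
Counting each half-blood sibling's line as half a unit, there are 5/2 units in €1,150,000, so one unit is €460,000. Whole-blood lines (Soraya and Torin) take €460,000 each; half-blood lines (Delphine) take €230,000 each.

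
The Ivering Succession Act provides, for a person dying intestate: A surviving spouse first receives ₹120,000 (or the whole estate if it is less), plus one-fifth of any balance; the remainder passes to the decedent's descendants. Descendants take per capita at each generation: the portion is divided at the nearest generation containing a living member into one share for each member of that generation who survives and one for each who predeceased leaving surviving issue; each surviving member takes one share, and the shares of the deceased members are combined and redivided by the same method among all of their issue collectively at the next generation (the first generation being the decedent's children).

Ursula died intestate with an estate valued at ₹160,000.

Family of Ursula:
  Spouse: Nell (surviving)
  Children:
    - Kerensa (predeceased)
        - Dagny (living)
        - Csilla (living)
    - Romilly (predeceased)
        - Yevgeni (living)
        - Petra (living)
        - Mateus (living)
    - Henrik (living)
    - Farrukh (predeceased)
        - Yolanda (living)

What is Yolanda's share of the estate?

Nell first takes ₹120,000, leaving a balance of ₹40,000. Nell then takes one-fifth of the balance (₹8,000), for a total of ₹128,000. The remaining ₹32,000 passes to the descendants.
The descendants' portion (₹32,000) is divided at the children's generation into 4 shares of ₹8,000. Henrik takes ₹8,000. The 3 shares of the deceased (Kerensa, Romilly, and Farrukh) are combined into a pool of ₹24,000.
That pool (₹24,000) is divided at the grandchildren's generation equally among Dagny, Csilla, Yevgeni, Petra, Mateus, and Yolanda: ₹4,000 each.

Yolanda receives ₹4,000.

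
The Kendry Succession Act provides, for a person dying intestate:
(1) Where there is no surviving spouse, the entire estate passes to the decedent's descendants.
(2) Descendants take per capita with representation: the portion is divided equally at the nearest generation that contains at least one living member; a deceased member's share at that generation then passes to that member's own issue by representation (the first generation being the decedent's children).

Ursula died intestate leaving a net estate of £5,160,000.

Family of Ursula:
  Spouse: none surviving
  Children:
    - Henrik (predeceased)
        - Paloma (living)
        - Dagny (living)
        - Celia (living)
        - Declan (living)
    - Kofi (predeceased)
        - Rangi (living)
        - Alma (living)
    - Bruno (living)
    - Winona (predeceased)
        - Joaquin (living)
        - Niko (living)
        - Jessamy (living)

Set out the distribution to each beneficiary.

Paloma: £322,500; Dagny: £322,500; Celia: £322,500; Declan: £322,500; Rangi: £645,000; Alma: £645,000; Bruno: £1,290,000; Joaquin: £430,000; Niko: £430,000; Jessamy: £430,000

The entire £5,160,000 passes to the descendants.
That amount (£5,160,000) is divided into 4 shares of £1,290,000: Bruno takes £1,290,000; Henrik's £1,290,000 share passes to Henrik's issue; Kofi's £1,290,000 share passes to Kofi's issue; Winona's £1,290,000 share passes to Winona's issue.
Henrik's share (£1,290,000) is divided into 4 shares of £322,500: Paloma, Dagny, Celia, and Declan each take £322,500.
Kofi's share (£1,290,000) is divided into 2 shares of £645,000: Rangi and Alma each take £645,000.
Winona's share (£1,290,000) is divided into 3 shares of £430,000: Joaquin, Niko, and Jessamy each take £430,000.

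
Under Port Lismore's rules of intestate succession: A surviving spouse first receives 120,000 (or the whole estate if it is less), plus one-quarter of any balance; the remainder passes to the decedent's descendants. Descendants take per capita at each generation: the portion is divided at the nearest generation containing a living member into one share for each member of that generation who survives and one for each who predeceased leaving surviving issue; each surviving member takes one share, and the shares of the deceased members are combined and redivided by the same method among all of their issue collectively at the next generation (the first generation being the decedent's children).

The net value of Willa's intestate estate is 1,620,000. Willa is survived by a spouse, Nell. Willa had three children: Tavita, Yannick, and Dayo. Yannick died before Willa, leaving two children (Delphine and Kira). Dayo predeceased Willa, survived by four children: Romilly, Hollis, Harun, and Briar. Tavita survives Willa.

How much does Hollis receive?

Nell first takes 120,000, leaving a balance of 1,500,000. Nell then takes one-quarter of the balance (375,000), for a total of 495,000. The remaining 1,125,000 passes to the descendants.
The descendants' portion (1,125,000) is divided at the children's generation into 3 shares of 375,000. Tavita takes 375,000. The 2 shares of the deceased (Yannick and Dayo) are combined into a pool of 750,000.
That pool (750,000) is divided at the grandchildren's generation equally among Delphine, Kira, Romilly, Hollis, Harun, and Briar: 125,000 each.

Hollis receives 125,000.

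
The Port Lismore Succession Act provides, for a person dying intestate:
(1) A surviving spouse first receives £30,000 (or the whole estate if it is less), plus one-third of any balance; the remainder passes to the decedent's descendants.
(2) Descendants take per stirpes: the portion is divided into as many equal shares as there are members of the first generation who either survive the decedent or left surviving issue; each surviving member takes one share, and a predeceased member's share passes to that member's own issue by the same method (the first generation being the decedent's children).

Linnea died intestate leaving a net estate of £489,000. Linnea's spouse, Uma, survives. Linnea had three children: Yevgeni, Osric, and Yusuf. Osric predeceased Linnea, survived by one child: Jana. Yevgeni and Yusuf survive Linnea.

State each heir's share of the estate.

Uma: £183,000; Yevgeni: £102,000; Jana: £102,000; Yusuf: £102,000

Uma first takes £30,000, leaving a balance of £459,000. Uma then takes one-third of the balance (£153,000), for a total of £183,000. The remaining £306,000 passes to the descendants.
The descendants' portion (£306,000) is divided into 3 shares of £102,000: Yevgeni and Yusuf each take £102,000; Osric's £102,000 share passes to Osric's issue.
Osric's share (£102,000) passes entirely to Jana.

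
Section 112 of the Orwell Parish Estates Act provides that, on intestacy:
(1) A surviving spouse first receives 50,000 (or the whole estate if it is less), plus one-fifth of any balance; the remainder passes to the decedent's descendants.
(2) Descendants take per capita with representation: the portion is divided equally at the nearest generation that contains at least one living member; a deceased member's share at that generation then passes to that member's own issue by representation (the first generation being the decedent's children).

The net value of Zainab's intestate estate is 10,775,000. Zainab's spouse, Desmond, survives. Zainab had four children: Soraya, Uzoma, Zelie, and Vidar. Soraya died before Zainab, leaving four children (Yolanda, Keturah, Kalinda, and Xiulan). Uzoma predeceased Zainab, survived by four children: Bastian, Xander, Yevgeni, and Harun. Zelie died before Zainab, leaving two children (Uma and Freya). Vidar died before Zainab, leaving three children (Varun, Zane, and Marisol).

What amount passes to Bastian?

Bastian receives 660,000.

Desmond first takes 50,000, leaving a balance of 10,725,000. Desmond then takes one-fifth of the balance (2,145,000), for a total of 2,195,000. The remaining 8,580,000 passes to the descendants.
No child survives, so the initial division is made at the grandchildren's generation.
The descendants' portion (8,580,000) is divided into 13 shares of 660,000: Yolanda, Keturah, Kalinda, Xiulan, Bastian, Xander, Yevgeni, Harun, Uma, Freya, Varun, Zane, and Marisol each take 660,000.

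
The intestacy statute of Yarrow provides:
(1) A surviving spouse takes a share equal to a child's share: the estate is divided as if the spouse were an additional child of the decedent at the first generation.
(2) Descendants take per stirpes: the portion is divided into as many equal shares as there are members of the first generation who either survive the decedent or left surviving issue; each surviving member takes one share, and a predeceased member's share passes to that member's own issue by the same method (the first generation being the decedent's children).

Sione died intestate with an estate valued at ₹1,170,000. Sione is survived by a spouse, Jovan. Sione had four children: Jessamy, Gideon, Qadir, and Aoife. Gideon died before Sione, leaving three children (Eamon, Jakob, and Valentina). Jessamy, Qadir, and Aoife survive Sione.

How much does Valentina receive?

The spouse counts as an additional share at the children's level, so there are 5 primary shares of ₹234,000. Jovan takes one such share (₹234,000).
The children's combined portion (₹936,000) is divided into 4 shares of ₹234,000: Jessamy, Qadir, and Aoife each take ₹234,000; Gideon's ₹234,000 share passes to Gideon's issue.
Gideon's share (₹234,000) is divided into 3 shares of ₹78,000: Eamon, Jakob, and Valentina each take ₹78,000.

Valentina receives ₹78,000.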